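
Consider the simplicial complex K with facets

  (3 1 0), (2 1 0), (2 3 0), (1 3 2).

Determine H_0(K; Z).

Order the vertices as 0 < 1 < 2 < 3. Listing each simplex with vertices in this order, K has dimension 2 with simplices:

  0-simplices (4): [0], [1], [2], [3]
  1-simplices (6): [0,1], [0,2], [0,3], [1,2], [1,3], [2,3]
  2-simplices (4): [0,1,2], [0,1,3], [0,2,3], [1,2,3]

giving chain groups C_0 ≅ Z^4, C_1 ≅ Z^6, C_2 ≅ Z^4.

Boundary ∂_1: C_1 → C_0 maps an edge to its endpoints' difference, ∂[p,q] = q − p.
This gives a 4×6 integer matrix of rank 3; reducing to Smith normal form yields diagonal entries (1,1,1).

Boundary ∂_2: C_2 → C_1 sends each 2-simplex [p,q,r] to [q,r] − [p,r] + [p,q]. For instance
  ∂[0,2,3] = [2,3] − [0,3] + [0,2],
  ∂[1,2,3] = [2,3] − [1,3] + [1,2].
The resulting 6×4 matrix has rank 3, and its Smith normal form has invariant factors (1,1,1).

Now H_k = ker ∂_k / im ∂_{k+1}, so:

  H_0: rank C_0 − rank ∂_1 = 4 − 3 = 1, and the invariant factors of ∂_1 are all 1, so H_0 ≅ Z.

H_0 ≅ Z.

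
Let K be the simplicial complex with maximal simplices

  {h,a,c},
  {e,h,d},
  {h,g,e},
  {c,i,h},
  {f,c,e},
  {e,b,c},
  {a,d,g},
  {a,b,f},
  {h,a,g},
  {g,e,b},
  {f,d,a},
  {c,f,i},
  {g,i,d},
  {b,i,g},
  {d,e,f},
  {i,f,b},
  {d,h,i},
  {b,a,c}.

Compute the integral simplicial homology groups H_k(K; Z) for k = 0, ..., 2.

H_0 ≅ Z,  H_1 ≅ Z ⊕ Z/2Z,  H_2 = 0.

K has 9 vertices, 27 edges, 18 triangles.
rank ∂_0 = 0, rank ∂_1 = 8 ⇒ b_0 = 9 − 0 − 8 = 1; all invariant factors of ∂_1 are 1 so no torsion. So H_0 ≅ Z.
rank ∂_1 = 8, rank ∂_2 = 18 ⇒ b_1 = 27 − 8 − 18 = 1; ∂_2 has invariant factor(s) [2] giving torsion. So H_1 ≅ Z ⊕ Z/2Z.
rank ∂_2 = 18, rank ∂_3 = 0 ⇒ b_2 = 18 − 18 − 0 = 0. So H_2 ≅ 0.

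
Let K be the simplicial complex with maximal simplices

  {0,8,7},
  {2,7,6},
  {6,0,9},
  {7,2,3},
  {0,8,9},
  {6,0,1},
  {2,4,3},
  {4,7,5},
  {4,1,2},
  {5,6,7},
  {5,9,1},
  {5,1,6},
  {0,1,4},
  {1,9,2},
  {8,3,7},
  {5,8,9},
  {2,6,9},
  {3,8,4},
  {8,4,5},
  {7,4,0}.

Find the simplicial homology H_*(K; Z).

H_0 ≅ Z,  H_1 ≅ Z × Z/2,  H_2 = 0.

Order the vertices as 0 < 1 < 2 < 3 < 4 < 5 < 6 < 7 < 8 < 9. Listing each simplex with vertices in this order, K has dimension 2 with simplices:

  0-simplices (10): [0], [1], [2], [3], [4], [5], [6], [7], [8], [9]
  1-simplices (30): (30 of them)
  2-simplices (20): (20 of them)

giving chain groups C_0 ≅ Z^10, C_1 ≅ Z^30, C_2 ≅ Z^20.

The boundary map ∂_1: C_1 → C_0 is given by ∂[p,q] = [q] − [p].
The 10×30 boundary matrix has rank 9 and Smith normal form diag(1,1,1,1,1,1,1,1,1).

The boundary map ∂_2: C_2 → C_1 acts by ∂[p,q,r] = [q,r] − [p,r] + [p,q]. For instance
  ∂[0,1,4] = [1,4] − [0,4] + [0,1],
  ∂[2,3,7] = [3,7] − [2,7] + [2,3].
As a 30×20 matrix over Z this has rank 20, with invariant factors (1,1,1,1,1,1,1,1,1,1,1,1,1,1,1,1,1,1,1,2).

Reading off H_k = ker ∂_k / im ∂_{k+1}:

  H_0: rank C_0 − rank ∂_1 = 10 − 9 = 1, and the invariant factors of ∂_1 are all 1, so H_0 ≅ Z.
  H_1: rank ker ∂_1 − rank ∂_2 = (30 − 9) − 20 = 1, and ∂_2 has invariant factor 2 > 1, so H_1 ≅ Z × Z/2.
  H_2: rank ker ∂_2 − rank ∂_3 = (20 − 20) − 0 = 0, and there is no ∂_3, so H_2 ≅ 0.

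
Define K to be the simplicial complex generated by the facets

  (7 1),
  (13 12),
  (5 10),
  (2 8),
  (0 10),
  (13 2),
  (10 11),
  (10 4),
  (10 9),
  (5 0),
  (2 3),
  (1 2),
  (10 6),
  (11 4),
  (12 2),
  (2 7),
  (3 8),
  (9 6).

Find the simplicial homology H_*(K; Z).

Order the vertices as 0 < 1 < 2 < 3 < 4 < 5 < 6 < 7 < 8 < 9 < 10 < 11 < 12 < 13. Listing each simplex with vertices in this order, K has dimension 1 with simplices:

  0-simplices (14): [0], [1], [2], [3], [4], [5], [6], [7], [8], [9], [10], [11], [12], [13]
  1-simplices (18): [0,5], [0,10], [1,2], [1,7], [2,3], [2,7], [2,8], [2,12], [2,13], [3,8], [4,10], [4,11], [5,10], [6,9], [6,10], [9,10], [10,11], [12,13]

giving chain groups C_0 ≅ Z^14, C_1 ≅ Z^18.

∂_1: C_1 → C_0 sends each edge [p,q] (with p < q) to q − p. For instance
  ∂[6,9] = [9] − [6].
This gives a 14×18 integer matrix of rank 12; reducing to Smith normal form yields diagonal entries (1,1,1,1,1,1,1,1,1,1,1,1).

Computing H_k = (kernel of ∂_k) / (image of ∂_{k+1}):

  H_0: rank C_0 − rank ∂_1 = 14 − 12 = 2, and the invariant factors of ∂_1 are all 1, so H_0 = Z^2.
  H_1: rank ker ∂_1 − rank ∂_2 = (18 − 12) − 0 = 6, and there is no ∂_2, so H_1 = Z^6.

As a check, the Euler characteristic is 14 − 18 = -4, which agrees with 2 − 6 = -4.

H_0 ≅ Z^2,  H_1 ≅ Z^6.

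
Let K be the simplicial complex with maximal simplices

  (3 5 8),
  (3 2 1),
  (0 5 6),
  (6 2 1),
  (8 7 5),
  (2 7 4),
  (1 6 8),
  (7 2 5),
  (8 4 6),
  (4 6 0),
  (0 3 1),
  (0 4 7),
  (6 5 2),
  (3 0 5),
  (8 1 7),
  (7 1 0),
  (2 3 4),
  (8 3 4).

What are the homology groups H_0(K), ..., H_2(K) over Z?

K has 9 vertices, 27 edges, 18 triangles.
rank ∂_0 = 0, rank ∂_1 = 8 ⇒ b_0 = 9 − 0 − 8 = 1; all invariant factors of ∂_1 are 1 so no torsion. So H_0 ≅ Z.
rank ∂_1 = 8, rank ∂_2 = 17 ⇒ b_1 = 27 − 8 − 17 = 2; all invariant factors of ∂_2 are 1 so no torsion. So H_1 ≅ Z^2.
rank ∂_2 = 17, rank ∂_3 = 0 ⇒ b_2 = 18 − 17 − 0 = 1. So H_2 ≅ Z.

H_0 ≅ Z,  H_1 ≅ Z^2,  H_2 ≅ Z.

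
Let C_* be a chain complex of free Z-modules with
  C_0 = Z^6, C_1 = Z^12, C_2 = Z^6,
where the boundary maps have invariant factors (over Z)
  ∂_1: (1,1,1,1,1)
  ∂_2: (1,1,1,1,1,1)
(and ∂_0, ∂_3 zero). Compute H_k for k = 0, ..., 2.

H_0 ≅ Z,  H_1 ≅ Z,  H_2 = 0.

H_0: b_0 = 6 − 0 − 5 = 1; torsion from ∂_1 factors > 1: none. So H_0 ≅ Z.
H_1: b_1 = 12 − 5 − 6 = 1; torsion from ∂_2 factors > 1: none. So H_1 ≅ Z.
H_2: b_2 = 6 − 6 − 0 = 0; torsion from ∂_3 factors > 1: none. So H_2 ≅ 0.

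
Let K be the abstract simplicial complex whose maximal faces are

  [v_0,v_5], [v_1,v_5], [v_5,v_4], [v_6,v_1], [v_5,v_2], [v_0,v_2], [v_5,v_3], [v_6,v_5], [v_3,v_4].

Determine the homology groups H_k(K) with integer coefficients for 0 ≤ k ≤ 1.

H_0 = Z,  H_1 = Z^3.

We work with the vertex ordering v_0 < v_1 < v_2 < v_3 < v_4 < v_5 < v_6. The simplices of K, each written with vertices in increasing order, are:

  0-simplices (7): [v_0], [v_1], [v_2], [v_3], [v_4], [v_5], [v_6]
  1-simplices (9): [v_0,v_2], [v_0,v_5], [v_1,v_5], [v_1,v_6], [v_2,v_5], [v_3,v_4], [v_3,v_5], [v_4,v_5], [v_5,v_6]

giving chain groups C_0 ≅ Z^7, C_1 ≅ Z^9.

The boundary map ∂_1: C_1 → C_0 maps an edge to its endpoints' difference, ∂[p,q] = q − p.
The 7×9 boundary matrix has rank 6 and Smith normal form diag(1,1,1,1,1,1).

Computing H_k = (kernel of ∂_k) / (image of ∂_{k+1}):

  H_0: rank C_0 − rank ∂_1 = 7 − 6 = 1, and the invariant factors of ∂_1 are all 1, so H_0 = Z.
  H_1: rank ker ∂_1 − rank ∂_2 = (9 − 6) − 0 = 3, and there is no ∂_2, so H_1 = Z^3.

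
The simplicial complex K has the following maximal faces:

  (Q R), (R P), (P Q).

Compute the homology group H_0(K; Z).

Fix the vertex order P < Q < R and write every simplex with vertices in increasing order. Then dim K = 1 and the simplices of K are:

  0-simplices (3): P, Q, R
  1-simplices (3): PQ, PR, QR

giving chain groups C_0 ≅ Z^3, C_1 ≅ Z^3.

Boundary ∂_1: C_1 → C_0 sends each edge [p,q] (with p < q) to q − p.
The resulting 3×3 matrix has rank 2, and its Smith normal form has invariant factors (1,1).

From H_k ≅ ker(∂_k) / im(∂_{k+1}) we obtain:

  H_0: rank C_0 − rank ∂_1 = 3 − 2 = 1, and the invariant factors of ∂_1 are all 1, so H_0 = Z.

(K is a triangulation of the circle S^1.)

H_0 ≅ Z.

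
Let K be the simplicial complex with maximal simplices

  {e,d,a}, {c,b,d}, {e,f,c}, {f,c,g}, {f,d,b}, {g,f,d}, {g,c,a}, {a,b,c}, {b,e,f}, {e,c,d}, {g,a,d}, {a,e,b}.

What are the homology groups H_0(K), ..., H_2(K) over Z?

H_0 = Z,  H_1 = Z/2,  H_2 = 0.

Fix the vertex order a < b < c < d < e < f < g and write every simplex with vertices in increasing order. Then dim K = 2 and the simplices of K are:

  0-simplices (7): a, b, c, d, e, f, g
  1-simplices (18): ab, ac, ad, ae, ag, bc, bd, be, bf, cd, ce, cf, cg, de, df, dg, ef, fg
  2-simplices (12): abc, abe, acg, ade, adg, bcd, bdf, bef, cde, cef, cfg, dfg

giving chain groups C_0 ≅ Z^7, C_1 ≅ Z^18, C_2 ≅ Z^12.

The boundary map ∂_1: C_1 → C_0 is given by ∂[p,q] = [q] − [p]. For instance
  ∂ef = f − e.
As a 7×18 matrix over Z this has rank 6, with invariant factors (1,1,1,1,1,1).

Boundary ∂_2: C_2 → C_1 sends each 2-simplex [p,q,r] to [q,r] − [p,r] + [p,q]. For instance
  ∂adg = dg − ag + ad,
  ∂cef = ef − cf + ce.
The 18×12 boundary matrix has rank 12 and Smith normal form diag(1,1,1,1,1,1,1,1,1,1,1,2).

Computing H_k = (kernel of ∂_k) / (image of ∂_{k+1}):

  H_0: rank C_0 − rank ∂_1 = 7 − 6 = 1, and the invariant factors of ∂_1 are all 1, so H_0 = Z.
  H_1: rank ker ∂_1 − rank ∂_2 = (18 − 6) − 12 = 0, and ∂_2 has invariant factor 2 > 1, so H_1 = Z/2.
  H_2: rank ker ∂_2 − rank ∂_3 = (12 − 12) − 0 = 0, and there is no ∂_3, so H_2 = 0.

As a check, the Euler characteristic is 7 − 18 + 12 = 1, which agrees with 1 − 0 + 0 = 1.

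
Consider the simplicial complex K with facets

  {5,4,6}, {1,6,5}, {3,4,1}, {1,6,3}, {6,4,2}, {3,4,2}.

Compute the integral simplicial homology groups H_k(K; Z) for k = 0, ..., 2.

Take the total order 1 < 2 < 3 < 4 < 5 < 6 on the vertex set. Then K (dimension 2) consists of the simplices:

  0-simplices (6): [1], [2], [3], [4], [5], [6]
  1-simplices (12): [1,3], [1,4], [1,5], [1,6], [2,3], [2,4], [2,6], [3,4], [3,6], [4,5], [4,6], [5,6]
  2-simplices (6): [1,3,4], [1,3,6], [1,5,6], [2,3,4], [2,4,6], [4,5,6]

so the chain groups are C_0 ≅ Z^6, C_1 ≅ Z^12, C_2 ≅ Z^6.

∂_1: C_1 → C_0 maps an edge to its endpoints' difference, ∂[p,q] = q − p.
As a 6×12 matrix over Z this has rank 5, with invariant factors (1,1,1,1,1).

The boundary map ∂_2: C_2 → C_1 acts by ∂[p,q,r] = [q,r] − [p,r] + [p,q]. For instance
  ∂[1,5,6] = [5,6] − [1,6] + [1,5],
  ∂[4,5,6] = [5,6] − [4,6] + [4,5].
This gives a 12×6 integer matrix of rank 6; reducing to Smith normal form yields diagonal entries (1,1,1,1,1,1).

Computing H_k = (kernel of ∂_k) / (image of ∂_{k+1}):

  H_0: rank C_0 − rank ∂_1 = 6 − 5 = 1, and the invariant factors of ∂_1 are all 1, so H_0 ≅ Z.
  H_1: rank ker ∂_1 − rank ∂_2 = (12 − 5) − 6 = 1, and the invariant factors of ∂_2 are all 1, so H_1 ≅ Z.
  H_2: rank ker ∂_2 − rank ∂_3 = (6 − 6) − 0 = 0, and there is no ∂_3, so H_2 ≅ 0.

(K is a triangulation of the cylinder S^1 x I.)

H_0 = Z,  H_1 = Z,  H_2 = 0.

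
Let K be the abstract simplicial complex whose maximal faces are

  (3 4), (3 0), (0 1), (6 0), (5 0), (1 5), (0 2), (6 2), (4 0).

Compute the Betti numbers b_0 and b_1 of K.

We work with the vertex ordering 0 < 1 < 2 < 3 < 4 < 5 < 6. The simplices of K, each written with vertices in increasing order, are:

  0-simplices (7): [0], [1], [2], [3], [4], [5], [6]
  1-simplices (9): [0,1], [0,2], [0,3], [0,4], [0,5], [0,6], [1,5], [2,6], [3,4]

Hence C_0 ≅ Z^7, C_1 ≅ Z^9.

Boundary ∂_1: C_1 → C_0 is given by ∂[p,q] = [q] − [p]. For instance
  ∂[0,1] = [1] − [0].
The 7×9 boundary matrix has rank 6 and Smith normal form diag(1,1,1,1,1,1).

From H_k ≅ ker(∂_k) / im(∂_{k+1}) we obtain:

  H_0: rank C_0 − rank ∂_1 = 7 − 6 = 1, and the invariant factors of ∂_1 are all 1, so H_0 ≅ Z.
  H_1: rank ker ∂_1 − rank ∂_2 = (9 − 6) − 0 = 3, and there is no ∂_2, so H_1 ≅ Z^3.

Hence the Betti numbers are b_0 = 1, b_1 = 3.

b_0 = 1, b_1 = 3.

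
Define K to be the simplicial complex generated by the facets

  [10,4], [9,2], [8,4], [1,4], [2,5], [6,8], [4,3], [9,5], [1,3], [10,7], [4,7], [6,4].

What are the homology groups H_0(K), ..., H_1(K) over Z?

H_0 = Z^2,  H_1 = Z^4.

We work with the vertex ordering 1 < 2 < 3 < 4 < 5 < 6 < 7 < 8 < 9 < 10. The simplices of K, each written with vertices in increasing order, are:

  0-simplices (10): [1], [2], [3], [4], [5], [6], [7], [8], [9], [10]
  1-simplices (12): [1,3], [1,4], [2,5], [2,9], [3,4], [4,6], [4,7], [4,8], [4,10], [5,9], [6,8], [7,10]

Hence C_0 ≅ Z^10, C_1 ≅ Z^12.

Boundary ∂_1: C_1 → C_0 is given by ∂[p,q] = [q] − [p]. For instance
  ∂[2,9] = [9] − [2].
As a 10×12 matrix over Z this has rank 8, with invariant factors (1,1,1,1,1,1,1,1).

Reading off H_k = ker ∂_k / im ∂_{k+1}:

  H_0: rank C_0 − rank ∂_1 = 10 − 8 = 2, and the invariant factors of ∂_1 are all 1, so H_0 = Z^2.
  H_1: rank ker ∂_1 − rank ∂_2 = (12 − 8) − 0 = 4, and there is no ∂_2, so H_1 = Z^4.

As a check, the Euler characteristic is 10 − 12 = -2, which agrees with 2 − 4 = -2.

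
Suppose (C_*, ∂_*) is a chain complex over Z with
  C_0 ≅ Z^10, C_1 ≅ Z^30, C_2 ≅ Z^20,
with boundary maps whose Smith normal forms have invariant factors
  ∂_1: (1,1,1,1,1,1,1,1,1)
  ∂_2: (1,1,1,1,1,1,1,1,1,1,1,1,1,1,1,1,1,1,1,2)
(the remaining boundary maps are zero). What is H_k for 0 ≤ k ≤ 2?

H_0: b_0 = 10 − 0 − 9 = 1; torsion from ∂_1 factors > 1: none. So H_0 ≅ Z.
H_1: b_1 = 30 − 9 − 20 = 1; torsion from ∂_2 factors > 1: [2]. So H_1 ≅ Z ⊕ Z/2.
H_2: b_2 = 20 − 20 − 0 = 0; torsion from ∂_3 factors > 1: none. So H_2 ≅ 0.

H_0 ≅ Z,  H_1 ≅ Z ⊕ Z/2,  H_2 = 0.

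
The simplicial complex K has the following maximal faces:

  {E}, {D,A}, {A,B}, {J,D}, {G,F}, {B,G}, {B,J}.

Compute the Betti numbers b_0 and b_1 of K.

K has 7 vertices, 6 edges.
rank ∂_0 = 0, rank ∂_1 = 5 ⇒ b_0 = 7 − 0 − 5 = 2; all invariant factors of ∂_1 are 1 so no torsion. So H_0 = Z^2.
rank ∂_1 = 5, rank ∂_2 = 0 ⇒ b_1 = 6 − 5 − 0 = 1. So H_1 = Z.

b_0 = 2, b_1 = 1.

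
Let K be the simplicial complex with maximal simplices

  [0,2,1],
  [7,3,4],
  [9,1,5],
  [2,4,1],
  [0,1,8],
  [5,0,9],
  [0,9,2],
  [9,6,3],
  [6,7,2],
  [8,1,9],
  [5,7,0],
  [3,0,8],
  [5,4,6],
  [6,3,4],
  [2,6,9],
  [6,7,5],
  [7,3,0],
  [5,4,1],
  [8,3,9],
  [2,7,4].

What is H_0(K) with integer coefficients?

H_0 = Z.

Fix the vertex order 0 < 1 < 2 < 3 < 4 < 5 < 6 < 7 < 8 < 9 and write every simplex with vertices in increasing order. Then dim K = 2 and the simplices of K are:

  0-simplices (10): [0], [1], [2], [3], [4], [5], [6], [7], [8], [9]
  1-simplices (30): (30 of them)
  2-simplices (20): (20 of them)

so the chain groups are C_0 ≅ Z^10, C_1 ≅ Z^30, C_2 ≅ Z^20.

∂_1: C_1 → C_0 is given by ∂[p,q] = [q] − [p]. For instance
  ∂[4,5] = [5] − [4].
The resulting 10×30 matrix has rank 9, and its Smith normal form has invariant factors (1,1,1,1,1,1,1,1,1).

The boundary map ∂_2: C_2 → C_1 acts by ∂[p,q,r] = [q,r] − [p,r] + [p,q]. For instance
  ∂[5,6,7] = [6,7] − [5,7] + [5,6],
  ∂[3,4,6] = [4,6] − [3,6] + [3,4].
The 30×20 boundary matrix has rank 20 and Smith normal form diag(1,1,1,1,1,1,1,1,1,1,1,1,1,1,1,1,1,1,1,2).

Now H_k = ker ∂_k / im ∂_{k+1}, so:

  H_0: rank C_0 − rank ∂_1 = 10 − 9 = 1, and the invariant factors of ∂_1 are all 1, so H_0 ≅ Z.

(K is a triangulation of the Klein bottle.)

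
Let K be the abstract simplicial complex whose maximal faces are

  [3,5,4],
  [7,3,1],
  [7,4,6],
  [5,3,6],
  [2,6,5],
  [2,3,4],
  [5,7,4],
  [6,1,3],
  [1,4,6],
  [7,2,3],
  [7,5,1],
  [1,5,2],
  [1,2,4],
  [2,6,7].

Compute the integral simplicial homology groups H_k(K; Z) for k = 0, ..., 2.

H_0 = Z,  H_1 = Z^2,  H_2 = Z.

Order the vertices as 1 < 2 < 3 < 4 < 5 < 6 < 7. Listing each simplex with vertices in this order, K has dimension 2 with simplices:

  0-simplices (7): [1], [2], [3], [4], [5], [6], [7]
  1-simplices (21): [1,2], [1,3], [1,4], [1,5], [1,6], [1,7], [2,3], [2,4], [2,5], [2,6], [2,7], [3,4], [3,5], [3,6], [3,7], [4,5], [4,6], [4,7], [5,6], [5,7], [6,7]
  2-simplices (14): [1,2,4], [1,2,5], [1,3,6], [1,3,7], [1,4,6], [1,5,7], [2,3,4], [2,3,7], [2,5,6], [2,6,7], [3,4,5], [3,5,6], [4,5,7], [4,6,7]

giving chain groups C_0 ≅ Z^7, C_1 ≅ Z^21, C_2 ≅ Z^14.

Boundary ∂_1: C_1 → C_0 maps an edge to its endpoints' difference, ∂[p,q] = q − p. For instance
  ∂[1,4] = [4] − [1].
The 7×21 boundary matrix has rank 6 and Smith normal form diag(1,1,1,1,1,1).

∂_2: C_2 → C_1 maps a triangle to the signed sum of its edges. For instance
  ∂[4,6,7] = [6,7] − [4,7] + [4,6],
  ∂[3,5,6] = [5,6] − [3,6] + [3,5].
The resulting 21×14 matrix has rank 13, and its Smith normal form has invariant factors (1,1,1,1,1,1,1,1,1,1,1,1,1).

Now H_k = ker ∂_k / im ∂_{k+1}, so:

  H_0: rank C_0 − rank ∂_1 = 7 − 6 = 1, and the invariant factors of ∂_1 are all 1, so H_0 ≅ Z.
  H_1: rank ker ∂_1 − rank ∂_2 = (21 − 6) − 13 = 2, and the invariant factors of ∂_2 are all 1, so H_1 ≅ Z^2.
  H_2: rank ker ∂_2 − rank ∂_3 = (14 − 13) − 0 = 1, and there is no ∂_3, so H_2 ≅ Z.

As a check, the Euler characteristic is 7 − 21 + 14 = 0, which agrees with 1 − 2 + 1 = 0.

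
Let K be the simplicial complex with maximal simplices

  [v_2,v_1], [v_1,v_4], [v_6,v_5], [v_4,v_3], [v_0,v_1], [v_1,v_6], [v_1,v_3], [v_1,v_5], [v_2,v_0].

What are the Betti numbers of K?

b_0 = 1, b_1 = 3.

Take the total order v_0 < v_1 < v_2 < v_3 < v_4 < v_5 < v_6 on the vertex set. Then K (dimension 1) consists of the simplices:

  0-simplices (7): [v_0], [v_1], [v_2], [v_3], [v_4], [v_5], [v_6]
  1-simplices (9): [v_0,v_1], [v_0,v_2], [v_1,v_2], [v_1,v_3], [v_1,v_4], [v_1,v_5], [v_1,v_6], [v_3,v_4], [v_5,v_6]

giving chain groups C_0 ≅ Z^7, C_1 ≅ Z^9.

Boundary ∂_1: C_1 → C_0 maps an edge to its endpoints' difference, ∂[p,q] = q − p.
As a 7×9 matrix over Z this has rank 6, with invariant factors (1,1,1,1,1,1).

Now H_k = ker ∂_k / im ∂_{k+1}, so:

  H_0: rank C_0 − rank ∂_1 = 7 − 6 = 1, and the invariant factors of ∂_1 are all 1, so H_0 ≅ Z.
  H_1: rank ker ∂_1 − rank ∂_2 = (9 − 6) − 0 = 3, and there is no ∂_2, so H_1 ≅ Z^3.

(K is a triangulation of a wedge of 3 circles.)

Hence the Betti numbers are b_0 = 1, b_1 = 3.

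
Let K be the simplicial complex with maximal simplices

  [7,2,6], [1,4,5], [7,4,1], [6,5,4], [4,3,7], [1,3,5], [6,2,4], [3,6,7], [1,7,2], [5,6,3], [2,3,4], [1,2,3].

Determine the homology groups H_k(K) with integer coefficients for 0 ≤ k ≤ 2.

H_0 = Z,  H_1 = Z/2,  H_2 = 0.

Order the vertices as 1 < 2 < 3 < 4 < 5 < 6 < 7. Listing each simplex with vertices in this order, K has dimension 2 with simplices:

  0-simplices (7): [1], [2], [3], [4], [5], [6], [7]
  1-simplices (18): [1,2], [1,3], [1,4], [1,5], [1,7], [2,3], [2,4], [2,6], [2,7], [3,4], [3,5], [3,6], [3,7], [4,5], [4,6], [4,7], [5,6], [6,7]
  2-simplices (12): [1,2,3], [1,2,7], [1,3,5], [1,4,5], [1,4,7], [2,3,4], [2,4,6], [2,6,7], [3,4,7], [3,5,6], [3,6,7], [4,5,6]

so the chain groups are C_0 ≅ Z^7, C_1 ≅ Z^18, C_2 ≅ Z^12.

Boundary ∂_1: C_1 → C_0 maps an edge to its endpoints' difference, ∂[p,q] = q − p. For instance
  ∂[2,4] = [4] − [2].
The 7×18 boundary matrix has rank 6 and Smith normal form diag(1,1,1,1,1,1).

∂_2: C_2 → C_1 sends each 2-simplex [p,q,r] to [q,r] − [p,r] + [p,q]. For instance
  ∂[1,2,3] = [2,3] − [1,3] + [1,2],
  ∂[3,4,7] = [4,7] − [3,7] + [3,4].
As a 18×12 matrix over Z this has rank 12, with invariant factors (1,1,1,1,1,1,1,1,1,1,1,2).

Reading off H_k = ker ∂_k / im ∂_{k+1}:

  H_0: rank C_0 − rank ∂_1 = 7 − 6 = 1, and the invariant factors of ∂_1 are all 1, so H_0 = Z.
  H_1: rank ker ∂_1 − rank ∂_2 = (18 − 6) − 12 = 0, and ∂_2 has invariant factor 2 > 1, so H_1 = Z/2.
  H_2: rank ker ∂_2 − rank ∂_3 = (12 − 12) − 0 = 0, and there is no ∂_3, so H_2 = 0.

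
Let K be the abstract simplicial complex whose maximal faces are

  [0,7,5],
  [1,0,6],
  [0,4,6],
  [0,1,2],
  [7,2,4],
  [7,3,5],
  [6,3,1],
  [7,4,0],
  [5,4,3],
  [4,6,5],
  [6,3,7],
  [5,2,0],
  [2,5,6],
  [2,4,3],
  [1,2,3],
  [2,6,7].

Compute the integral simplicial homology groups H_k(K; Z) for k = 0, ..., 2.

H_0 = Z,  H_1 = Z^2,  H_2 = Z.

Take the total order 0 < 1 < 2 < 3 < 4 < 5 < 6 < 7 on the vertex set. Then K (dimension 2) consists of the simplices:

  0-simplices (8): [0], [1], [2], [3], [4], [5], [6], [7]
  1-simplices (24): (24 of them)
  2-simplices (16): [0,1,2], [0,1,6], [0,2,5], [0,4,6], [0,4,7], [0,5,7], [1,2,3], [1,3,6], [2,3,4], [2,4,7], [2,5,6], [2,6,7], [3,4,5], [3,5,7], [3,6,7], [4,5,6]

Hence C_0 ≅ Z^8, C_1 ≅ Z^24, C_2 ≅ Z^16.

∂_1: C_1 → C_0 maps an edge to its endpoints' difference, ∂[p,q] = q − p.
As a 8×24 matrix over Z this has rank 7, with invariant factors (1,1,1,1,1,1,1).

∂_2: C_2 → C_1 maps a triangle to the signed sum of its edges. For instance
  ∂[0,5,7] = [5,7] − [0,7] + [0,5],
  ∂[0,1,6] = [1,6] − [0,6] + [0,1].
As a 24×16 matrix over Z this has rank 15, with invariant factors (1,1,1,1,1,1,1,1,1,1,1,1,1,1,1).

Computing H_k = (kernel of ∂_k) / (image of ∂_{k+1}):

  H_0: rank C_0 − rank ∂_1 = 8 − 7 = 1, and the invariant factors of ∂_1 are all 1, so H_0 = Z.
  H_1: rank ker ∂_1 − rank ∂_2 = (24 − 7) − 15 = 2, and the invariant factors of ∂_2 are all 1, so H_1 = Z^2.
  H_2: rank ker ∂_2 − rank ∂_3 = (16 − 15) − 0 = 1, and there is no ∂_3, so H_2 = Z.

As a check, the Euler characteristic is 8 − 24 + 16 = 0, which agrees with 1 − 2 + 1 = 0.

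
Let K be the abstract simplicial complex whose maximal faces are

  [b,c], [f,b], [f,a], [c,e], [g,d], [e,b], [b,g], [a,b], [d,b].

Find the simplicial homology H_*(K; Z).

Take the total order a < b < c < d < e < f < g on the vertex set. Then K (dimension 1) consists of the simplices:

  0-simplices (7): a, b, c, d, e, f, g
  1-simplices (9): ab, af, bc, bd, be, bf, bg, ce, dg

giving chain groups C_0 ≅ Z^7, C_1 ≅ Z^9.

∂_1: C_1 → C_0 is given by ∂[p,q] = [q] − [p].
As a 7×9 matrix over Z this has rank 6, with invariant factors (1,1,1,1,1,1).

Computing H_k = (kernel of ∂_k) / (image of ∂_{k+1}):

  H_0: rank C_0 − rank ∂_1 = 7 − 6 = 1, and the invariant factors of ∂_1 are all 1, so H_0 ≅ Z.
  H_1: rank ker ∂_1 − rank ∂_2 = (9 − 6) − 0 = 3, and there is no ∂_2, so H_1 ≅ Z^3.

As a check, the Euler characteristic is 7 − 9 = -2, which agrees with 1 − 3 = -2.
(K is a triangulation of a wedge of 3 circles.)

H_0 ≅ Z,  H_1 ≅ Z^3.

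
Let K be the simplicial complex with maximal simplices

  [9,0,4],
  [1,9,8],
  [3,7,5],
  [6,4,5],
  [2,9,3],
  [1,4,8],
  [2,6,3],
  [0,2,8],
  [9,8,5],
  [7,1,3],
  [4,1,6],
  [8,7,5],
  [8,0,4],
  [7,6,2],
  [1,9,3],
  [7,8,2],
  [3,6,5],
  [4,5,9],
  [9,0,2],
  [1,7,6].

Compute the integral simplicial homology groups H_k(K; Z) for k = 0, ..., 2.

Fix the vertex order 0 < 1 < 2 < 3 < 4 < 5 < 6 < 7 < 8 < 9 and write every simplex with vertices in increasing order. Then dim K = 2 and the simplices of K are:

  0-simplices (10): [0], [1], [2], [3], [4], [5], [6], [7], [8], [9]
  1-simplices (30): (30 of them)
  2-simplices (20): (20 of them)

giving chain groups C_0 ≅ Z^10, C_1 ≅ Z^30, C_2 ≅ Z^20.

Boundary ∂_1: C_1 → C_0 maps an edge to its endpoints' difference, ∂[p,q] = q − p. For instance
  ∂[6,7] = [7] − [6].
As a 10×30 matrix over Z this has rank 9, with invariant factors (1,1,1,1,1,1,1,1,1).

The boundary map ∂_2: C_2 → C_1 maps a triangle to the signed sum of its edges. For instance
  ∂[5,7,8] = [7,8] − [5,8] + [5,7],
  ∂[4,5,6] = [5,6] − [4,6] + [4,5].
The 30×20 boundary matrix has rank 20 and Smith normal form diag(1,1,1,1,1,1,1,1,1,1,1,1,1,1,1,1,1,1,1,2).

From H_k ≅ ker(∂_k) / im(∂_{k+1}) we obtain:

  H_0: rank C_0 − rank ∂_1 = 10 − 9 = 1, and the invariant factors of ∂_1 are all 1, so H_0 = Z.
  H_1: rank ker ∂_1 − rank ∂_2 = (30 − 9) − 20 = 1, and ∂_2 has invariant factor 2 > 1, so H_1 = Z ⊕ Z_2.
  H_2: rank ker ∂_2 − rank ∂_3 = (20 − 20) − 0 = 0, and there is no ∂_3, so H_2 = 0.

As a check, the Euler characteristic is 10 − 30 + 20 = 0, which agrees with 1 − 1 + 0 = 0.

H_0 ≅ Z,  H_1 ≅ Z ⊕ Z_2,  H_2 = 0.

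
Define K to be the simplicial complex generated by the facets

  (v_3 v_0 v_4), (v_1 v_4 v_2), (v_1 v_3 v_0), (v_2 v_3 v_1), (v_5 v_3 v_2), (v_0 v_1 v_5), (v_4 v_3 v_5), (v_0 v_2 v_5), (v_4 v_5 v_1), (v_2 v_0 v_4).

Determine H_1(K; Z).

H_1 = Z/2.

Order the vertices as v_0 < v_1 < v_2 < v_3 < v_4 < v_5. Listing each simplex with vertices in this order, K has dimension 2 with simplices:

  0-simplices (6): [v_0], [v_1], [v_2], [v_3], [v_4], [v_5]
  1-simplices (15): (15 of them)
  2-simplices (10): [v_0,v_1,v_3], [v_0,v_1,v_5], [v_0,v_2,v_4], [v_0,v_2,v_5], [v_0,v_3,v_4], [v_1,v_2,v_3], [v_1,v_2,v_4], [v_1,v_4,v_5], [v_2,v_3,v_5], [v_3,v_4,v_5]

so the chain groups are C_0 ≅ Z^6, C_1 ≅ Z^15, C_2 ≅ Z^10.

The boundary map ∂_1: C_1 → C_0 is given by ∂[p,q] = [q] − [p]. For instance
  ∂[v_2,v_5] = [v_5] − [v_2].
The 6×15 boundary matrix has rank 5 and Smith normal form diag(1,1,1,1,1).

The boundary map ∂_2: C_2 → C_1 maps a triangle to the signed sum of its edges. For instance
  ∂[v_1,v_2,v_3] = [v_2,v_3] − [v_1,v_3] + [v_1,v_2],
  ∂[v_1,v_2,v_4] = [v_2,v_4] − [v_1,v_4] + [v_1,v_2].
The resulting 15×10 matrix has rank 10, and its Smith normal form has invariant factors (1,1,1,1,1,1,1,1,1,2).

Reading off H_k = ker ∂_k / im ∂_{k+1}:

  H_1: rank ker ∂_1 − rank ∂_2 = (15 − 5) − 10 = 0, and ∂_2 has invariant factor 2 > 1, so H_1 ≅ Z/2.

(K is a triangulation of the real projective plane RP^2.)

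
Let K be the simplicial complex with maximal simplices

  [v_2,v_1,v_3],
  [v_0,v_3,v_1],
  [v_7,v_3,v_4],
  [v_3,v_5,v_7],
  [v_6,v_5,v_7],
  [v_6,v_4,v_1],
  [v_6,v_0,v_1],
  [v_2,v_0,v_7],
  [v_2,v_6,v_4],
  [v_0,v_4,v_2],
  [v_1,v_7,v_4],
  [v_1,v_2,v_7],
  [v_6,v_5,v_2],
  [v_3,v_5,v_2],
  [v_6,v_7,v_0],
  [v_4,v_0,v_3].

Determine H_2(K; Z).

Order the vertices as v_0 < v_1 < v_2 < v_3 < v_4 < v_5 < v_6 < v_7. Listing each simplex with vertices in this order, K has dimension 2 with simplices:

  0-simplices (8): [v_0], [v_1], [v_2], [v_3], [v_4], [v_5], [v_6], [v_7]
  1-simplices (24): (24 of them)
  2-simplices (16): (16 of them)

Hence C_0 ≅ Z^8, C_1 ≅ Z^24, C_2 ≅ Z^16.

∂_1: C_1 → C_0 sends each edge [p,q] (with p < q) to q − p.
The 8×24 boundary matrix has rank 7 and Smith normal form diag(1,1,1,1,1,1,1).

∂_2: C_2 → C_1 acts by ∂[p,q,r] = [q,r] − [p,r] + [p,q]. For instance
  ∂[v_1,v_4,v_6] = [v_4,v_6] − [v_1,v_6] + [v_1,v_4],
  ∂[v_0,v_2,v_4] = [v_2,v_4] − [v_0,v_4] + [v_0,v_2].
The 24×16 boundary matrix has rank 15 and Smith normal form diag(1,1,1,1,1,1,1,1,1,1,1,1,1,1,1).

Reading off H_k = ker ∂_k / im ∂_{k+1}:

  H_2: rank ker ∂_2 − rank ∂_3 = (16 − 15) − 0 = 1, and there is no ∂_3, so H_2 = Z.

(K is a triangulation of the torus T^2.)

H_2 ≅ Z.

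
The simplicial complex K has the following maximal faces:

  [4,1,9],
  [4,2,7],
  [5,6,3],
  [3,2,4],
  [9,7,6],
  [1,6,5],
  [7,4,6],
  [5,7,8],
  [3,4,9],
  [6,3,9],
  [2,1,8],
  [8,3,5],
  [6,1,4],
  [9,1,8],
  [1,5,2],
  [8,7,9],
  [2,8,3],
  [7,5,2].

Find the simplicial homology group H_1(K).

H_1 = Z ⊕ Z/2.

Order the vertices as 1 < 2 < 3 < 4 < 5 < 6 < 7 < 8 < 9. Listing each simplex with vertices in this order, K has dimension 2 with simplices:

  0-simplices (9): [1], [2], [3], [4], [5], [6], [7], [8], [9]
  1-simplices (27): (27 of them)
  2-simplices (18): [1,2,5], [1,2,8], [1,4,6], [1,4,9], [1,5,6], [1,8,9], [2,3,4], [2,3,8], [2,4,7], [2,5,7], [3,4,9], [3,5,6], [3,5,8], [3,6,9], [4,6,7], [5,7,8], [6,7,9], [7,8,9]

so the chain groups are C_0 ≅ Z^9, C_1 ≅ Z^27, C_2 ≅ Z^18.

The boundary map ∂_1: C_1 → C_0 sends each edge [p,q] (with p < q) to q − p. For instance
  ∂[4,7] = [7] − [4].
This gives a 9×27 integer matrix of rank 8; reducing to Smith normal form yields diagonal entries (1,1,1,1,1,1,1,1).

∂_2: C_2 → C_1 sends each 2-simplex [p,q,r] to [q,r] − [p,r] + [p,q]. For instance
  ∂[5,7,8] = [7,8] − [5,8] + [5,7],
  ∂[4,6,7] = [6,7] − [4,7] + [4,6].
This gives a 27×18 integer matrix of rank 18; reducing to Smith normal form yields diagonal entries (1,1,1,1,1,1,1,1,1,1,1,1,1,1,1,1,1,2).

From H_k ≅ ker(∂_k) / im(∂_{k+1}) we obtain:

  H_1: rank ker ∂_1 − rank ∂_2 = (27 − 8) − 18 = 1, and ∂_2 has invariant factor 2 > 1, so H_1 = Z ⊕ Z/2.

(K is a triangulation of the Klein bottle.)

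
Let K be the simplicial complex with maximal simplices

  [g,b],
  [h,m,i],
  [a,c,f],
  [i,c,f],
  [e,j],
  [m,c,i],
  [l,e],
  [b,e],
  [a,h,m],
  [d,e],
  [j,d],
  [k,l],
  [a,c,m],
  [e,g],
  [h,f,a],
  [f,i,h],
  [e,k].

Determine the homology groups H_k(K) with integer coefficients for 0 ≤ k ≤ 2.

H_0 ≅ Z^2,  H_1 ≅ Z^3,  H_2 ≅ Z.

Fix the vertex order a < b < c < d < e < f < g < h < i < j < k < l < m and write every simplex with vertices in increasing order. Then dim K = 2 and the simplices of K are:

  0-simplices (13): a, b, c, d, e, f, g, h, i, j, k, l, m
  1-simplices (21): ac, af, ah, am, be, bg, cf, ci, cm, de, dj, eg, ej, ek, el, fh, fi, hi, hm, im, kl
  2-simplices (8): acf, acm, afh, ahm, cfi, cim, fhi, him

giving chain groups C_0 ≅ Z^13, C_1 ≅ Z^21, C_2 ≅ Z^8.

∂_1: C_1 → C_0 is given by ∂[p,q] = [q] − [p].
The resulting 13×21 matrix has rank 11, and its Smith normal form has invariant factors (1,1,1,1,1,1,1,1,1,1,1).

Boundary ∂_2: C_2 → C_1 acts by ∂[p,q,r] = [q,r] − [p,r] + [p,q]. For instance
  ∂acm = cm − am + ac,
  ∂him = im − hm + hi.
The resulting 21×8 matrix has rank 7, and its Smith normal form has invariant factors (1,1,1,1,1,1,1).

Computing H_k = (kernel of ∂_k) / (image of ∂_{k+1}):

  H_0: rank C_0 − rank ∂_1 = 13 − 11 = 2, and the invariant factors of ∂_1 are all 1, so H_0 = Z^2.
  H_1: rank ker ∂_1 − rank ∂_2 = (21 − 11) − 7 = 3, and the invariant factors of ∂_2 are all 1, so H_1 = Z^3.
  H_2: rank ker ∂_2 − rank ∂_3 = (8 − 7) − 0 = 1, and there is no ∂_3, so H_2 = Z.

(K is a triangulation of the disjoint union of a wedge of 3 circles and the 2-sphere S^2.)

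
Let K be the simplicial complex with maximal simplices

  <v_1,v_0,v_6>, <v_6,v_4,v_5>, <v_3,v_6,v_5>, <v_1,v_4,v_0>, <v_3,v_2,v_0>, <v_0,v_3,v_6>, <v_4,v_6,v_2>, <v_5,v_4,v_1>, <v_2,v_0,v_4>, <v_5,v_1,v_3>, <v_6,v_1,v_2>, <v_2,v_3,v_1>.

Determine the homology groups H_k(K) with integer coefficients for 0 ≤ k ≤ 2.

H_0 ≅ Z,  H_1 ≅ Z/2,  H_2 = 0.

Order the vertices as v_0 < v_1 < v_2 < v_3 < v_4 < v_5 < v_6. Listing each simplex with vertices in this order, K has dimension 2 with simplices:

  0-simplices (7): [v_0], [v_1], [v_2], [v_3], [v_4], [v_5], [v_6]
  1-simplices (18): (18 of them)
  2-simplices (12): (12 of them)

giving chain groups C_0 ≅ Z^7, C_1 ≅ Z^18, C_2 ≅ Z^12.

Boundary ∂_1: C_1 → C_0 is given by ∂[p,q] = [q] − [p]. For instance
  ∂[v_0,v_3] = [v_3] − [v_0].
As a 7×18 matrix over Z this has rank 6, with invariant factors (1,1,1,1,1,1).

Boundary ∂_2: C_2 → C_1 sends each 2-simplex [p,q,r] to [q,r] − [p,r] + [p,q]. For instance
  ∂[v_3,v_5,v_6] = [v_5,v_6] − [v_3,v_6] + [v_3,v_5],
  ∂[v_4,v_5,v_6] = [v_5,v_6] − [v_4,v_6] + [v_4,v_5].
The 18×12 boundary matrix has rank 12 and Smith normal form diag(1,1,1,1,1,1,1,1,1,1,1,2).

Now H_k = ker ∂_k / im ∂_{k+1}, so:

  H_0: rank C_0 − rank ∂_1 = 7 − 6 = 1, and the invariant factors of ∂_1 are all 1, so H_0 = Z.
  H_1: rank ker ∂_1 − rank ∂_2 = (18 − 6) − 12 = 0, and ∂_2 has invariant factor 2 > 1, so H_1 = Z/2.
  H_2: rank ker ∂_2 − rank ∂_3 = (12 − 12) − 0 = 0, and there is no ∂_3, so H_2 = 0.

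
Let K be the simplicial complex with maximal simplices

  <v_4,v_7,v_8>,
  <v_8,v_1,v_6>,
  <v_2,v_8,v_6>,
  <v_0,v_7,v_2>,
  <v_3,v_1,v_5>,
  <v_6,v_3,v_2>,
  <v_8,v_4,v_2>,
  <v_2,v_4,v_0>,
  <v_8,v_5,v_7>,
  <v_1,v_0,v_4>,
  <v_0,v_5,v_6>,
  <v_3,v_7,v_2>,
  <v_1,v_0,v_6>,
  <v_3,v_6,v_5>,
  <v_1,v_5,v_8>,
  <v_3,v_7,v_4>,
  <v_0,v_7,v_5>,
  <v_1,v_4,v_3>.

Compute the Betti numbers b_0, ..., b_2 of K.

b_0 = 1, b_1 = 1, b_2 = 0.

Take the total order v_0 < v_1 < v_2 < v_3 < v_4 < v_5 < v_6 < v_7 < v_8 on the vertex set. Then K (dimension 2) consists of the simplices:

  0-simplices (9): [v_0], [v_1], [v_2], [v_3], [v_4], [v_5], [v_6], [v_7], [v_8]
  1-simplices (27): (27 of them)
  2-simplices (18): (18 of them)

Hence C_0 ≅ Z^9, C_1 ≅ Z^27, C_2 ≅ Z^18.

The boundary map ∂_1: C_1 → C_0 maps an edge to its endpoints' difference, ∂[p,q] = q − p. For instance
  ∂[v_2,v_3] = [v_3] − [v_2].
The 9×27 boundary matrix has rank 8 and Smith normal form diag(1,1,1,1,1,1,1,1).

∂_2: C_2 → C_1 acts by ∂[p,q,r] = [q,r] − [p,r] + [p,q]. For instance
  ∂[v_2,v_3,v_7] = [v_3,v_7] − [v_2,v_7] + [v_2,v_3],
  ∂[v_2,v_3,v_6] = [v_3,v_6] − [v_2,v_6] + [v_2,v_3].
The resulting 27×18 matrix has rank 18, and its Smith normal form has invariant factors (1,1,1,1,1,1,1,1,1,1,1,1,1,1,1,1,1,2).

Reading off H_k = ker ∂_k / im ∂_{k+1}:

  H_0: rank C_0 − rank ∂_1 = 9 − 8 = 1, and the invariant factors of ∂_1 are all 1, so H_0 ≅ Z.
  H_1: rank ker ∂_1 − rank ∂_2 = (27 − 8) − 18 = 1, and ∂_2 has invariant factor 2 > 1, so H_1 ≅ Z × Z/2.
  H_2: rank ker ∂_2 − rank ∂_3 = (18 − 18) − 0 = 0, and there is no ∂_3, so H_2 ≅ 0.

As a check, the Euler characteristic is 9 − 27 + 18 = 0, which agrees with 1 − 1 + 0 = 0.
(K is a triangulation of the Klein bottle.)

Hence the Betti numbers are b_0 = 1, b_1 = 1, b_2 = 0.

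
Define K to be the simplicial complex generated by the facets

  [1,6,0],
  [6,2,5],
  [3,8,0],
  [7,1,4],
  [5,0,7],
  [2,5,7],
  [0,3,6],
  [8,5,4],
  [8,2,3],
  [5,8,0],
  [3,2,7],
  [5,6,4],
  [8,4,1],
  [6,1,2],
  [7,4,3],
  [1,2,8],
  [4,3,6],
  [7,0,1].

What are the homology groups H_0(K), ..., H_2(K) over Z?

H_0 = Z,  H_1 = Z^2,  H_2 = Z.

We work with the vertex ordering 0 < 1 < 2 < 3 < 4 < 5 < 6 < 7 < 8. The simplices of K, each written with vertices in increasing order, are:

  0-simplices (9): [0], [1], [2], [3], [4], [5], [6], [7], [8]
  1-simplices (27): (27 of them)
  2-simplices (18): [0,1,6], [0,1,7], [0,3,6], [0,3,8], [0,5,7], [0,5,8], [1,2,6], [1,2,8], [1,4,7], [1,4,8], [2,3,7], [2,3,8], [2,5,6], [2,5,7], [3,4,6], [3,4,7], [4,5,6], [4,5,8]

giving chain groups C_0 ≅ Z^9, C_1 ≅ Z^27, C_2 ≅ Z^18.

Boundary ∂_1: C_1 → C_0 sends each edge [p,q] (with p < q) to q − p. For instance
  ∂[0,3] = [3] − [0].
The resulting 9×27 matrix has rank 8, and its Smith normal form has invariant factors (1,1,1,1,1,1,1,1).

∂_2: C_2 → C_1 maps a triangle to the signed sum of its edges. For instance
  ∂[1,4,8] = [4,8] − [1,8] + [1,4],
  ∂[0,1,7] = [1,7] − [0,7] + [0,1].
The resulting 27×18 matrix has rank 17, and its Smith normal form has invariant factors (1,1,1,1,1,1,1,1,1,1,1,1,1,1,1,1,1).

Now H_k = ker ∂_k / im ∂_{k+1}, so:

  H_0: rank C_0 − rank ∂_1 = 9 − 8 = 1, and the invariant factors of ∂_1 are all 1, so H_0 = Z.
  H_1: rank ker ∂_1 − rank ∂_2 = (27 − 8) − 17 = 2, and the invariant factors of ∂_2 are all 1, so H_1 = Z^2.
  H_2: rank ker ∂_2 − rank ∂_3 = (18 − 17) − 0 = 1, and there is no ∂_3, so H_2 = Z.

(K is a triangulation of the torus T^2.)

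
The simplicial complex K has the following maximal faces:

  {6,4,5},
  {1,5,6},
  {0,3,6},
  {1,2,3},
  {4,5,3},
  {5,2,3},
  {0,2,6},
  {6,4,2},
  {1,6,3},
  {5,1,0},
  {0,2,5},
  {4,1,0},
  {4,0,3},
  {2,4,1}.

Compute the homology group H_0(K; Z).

H_0 ≅ Z.

K has 7 vertices, 21 edges, 14 triangles.
rank ∂_0 = 0, rank ∂_1 = 6 ⇒ b_0 = 7 − 0 − 6 = 1; all invariant factors of ∂_1 are 1 so no torsion. So H_0 ≅ Z.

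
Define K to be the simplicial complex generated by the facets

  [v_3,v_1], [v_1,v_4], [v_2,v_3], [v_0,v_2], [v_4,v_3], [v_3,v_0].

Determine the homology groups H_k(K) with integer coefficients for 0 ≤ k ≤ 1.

Take the total order v_0 < v_1 < v_2 < v_3 < v_4 on the vertex set. Then K (dimension 1) consists of the simplices:

  0-simplices (5): [v_0], [v_1], [v_2], [v_3], [v_4]
  1-simplices (6): [v_0,v_2], [v_0,v_3], [v_1,v_3], [v_1,v_4], [v_2,v_3], [v_3,v_4]

so the chain groups are C_0 ≅ Z^5, C_1 ≅ Z^6.

The boundary map ∂_1: C_1 → C_0 maps an edge to its endpoints' difference, ∂[p,q] = q − p. For instance
  ∂[v_1,v_3] = [v_3] − [v_1].
As a 5×6 matrix over Z this has rank 4, with invariant factors (1,1,1,1).

Now H_k = ker ∂_k / im ∂_{k+1}, so:

  H_0: rank C_0 − rank ∂_1 = 5 − 4 = 1, and the invariant factors of ∂_1 are all 1, so H_0 = Z.
  H_1: rank ker ∂_1 − rank ∂_2 = (6 − 4) − 0 = 2, and there is no ∂_2, so H_1 = Z^2.

H_0 = Z,  H_1 = Z^2.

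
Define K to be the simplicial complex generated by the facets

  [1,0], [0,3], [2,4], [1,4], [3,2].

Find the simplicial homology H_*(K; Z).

Take the total order 0 < 1 < 2 < 3 < 4 on the vertex set. Then K (dimension 1) consists of the simplices:

  0-simplices (5): [0], [1], [2], [3], [4]
  1-simplices (5): [0,1], [0,3], [1,4], [2,3], [2,4]

Hence C_0 ≅ Z^5, C_1 ≅ Z^5.

Boundary ∂_1: C_1 → C_0 sends each edge [p,q] (with p < q) to q − p. For instance
  ∂[0,1] = [1] − [0].
The resulting 5×5 matrix has rank 4, and its Smith normal form has invariant factors (1,1,1,1).

From H_k ≅ ker(∂_k) / im(∂_{k+1}) we obtain:

  H_0: rank C_0 − rank ∂_1 = 5 − 4 = 1, and the invariant factors of ∂_1 are all 1, so H_0 ≅ Z.
  H_1: rank ker ∂_1 − rank ∂_2 = (5 − 4) − 0 = 1, and there is no ∂_2, so H_1 ≅ Z.

As a check, the Euler characteristic is 5 − 5 = 0, which agrees with 1 − 1 = 0.
(K is a triangulation of the circle S^1.)

H_0 ≅ Z,  H_1 ≅ Z.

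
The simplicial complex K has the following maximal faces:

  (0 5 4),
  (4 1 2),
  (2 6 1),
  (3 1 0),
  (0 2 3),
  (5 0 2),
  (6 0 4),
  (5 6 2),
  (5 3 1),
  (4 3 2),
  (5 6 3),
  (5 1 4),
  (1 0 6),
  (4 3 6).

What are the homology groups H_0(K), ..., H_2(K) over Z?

H_0 ≅ Z,  H_1 ≅ Z^2,  H_2 ≅ Z.

Take the total order 0 < 1 < 2 < 3 < 4 < 5 < 6 on the vertex set. Then K (dimension 2) consists of the simplices:

  0-simplices (7): [0], [1], [2], [3], [4], [5], [6]
  1-simplices (21): [0,1], [0,2], [0,3], [0,4], [0,5], [0,6], [1,2], [1,3], [1,4], [1,5], [1,6], [2,3], [2,4], [2,5], [2,6], [3,4], [3,5], [3,6], [4,5], [4,6], [5,6]
  2-simplices (14): [0,1,3], [0,1,6], [0,2,3], [0,2,5], [0,4,5], [0,4,6], [1,2,4], [1,2,6], [1,3,5], [1,4,5], [2,3,4], [2,5,6], [3,4,6], [3,5,6]

so the chain groups are C_0 ≅ Z^7, C_1 ≅ Z^21, C_2 ≅ Z^14.

The boundary map ∂_1: C_1 → C_0 is given by ∂[p,q] = [q] − [p].
As a 7×21 matrix over Z this has rank 6, with invariant factors (1,1,1,1,1,1).

The boundary map ∂_2: C_2 → C_1 maps a triangle to the signed sum of its edges. For instance
  ∂[0,4,6] = [4,6] − [0,6] + [0,4],
  ∂[1,4,5] = [4,5] − [1,5] + [1,4].
The resulting 21×14 matrix has rank 13, and its Smith normal form has invariant factors (1,1,1,1,1,1,1,1,1,1,1,1,1).

Now H_k = ker ∂_k / im ∂_{k+1}, so:

  H_0: rank C_0 − rank ∂_1 = 7 − 6 = 1, and the invariant factors of ∂_1 are all 1, so H_0 = Z.
  H_1: rank ker ∂_1 − rank ∂_2 = (21 − 6) − 13 = 2, and the invariant factors of ∂_2 are all 1, so H_1 = Z^2.
  H_2: rank ker ∂_2 − rank ∂_3 = (14 − 13) − 0 = 1, and there is no ∂_3, so H_2 = Z.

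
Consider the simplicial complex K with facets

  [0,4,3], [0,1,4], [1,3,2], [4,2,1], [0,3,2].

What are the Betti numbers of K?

b_0 = 1, b_1 = 1, b_2 = 0.

Fix the vertex order 0 < 1 < 2 < 3 < 4 and write every simplex with vertices in increasing order. Then dim K = 2 and the simplices of K are:

  0-simplices (5): [0], [1], [2], [3], [4]
  1-simplices (10): [0,1], [0,2], [0,3], [0,4], [1,2], [1,3], [1,4], [2,3], [2,4], [3,4]
  2-simplices (5): [0,1,4], [0,2,3], [0,3,4], [1,2,3], [1,2,4]

so the chain groups are C_0 ≅ Z^5, C_1 ≅ Z^10, C_2 ≅ Z^5.

Boundary ∂_1: C_1 → C_0 sends each edge [p,q] (with p < q) to q − p. For instance
  ∂[0,4] = [4] − [0].
As a 5×10 matrix over Z this has rank 4, with invariant factors (1,1,1,1).

∂_2: C_2 → C_1 maps a triangle to the signed sum of its edges. For instance
  ∂[0,2,3] = [2,3] − [0,3] + [0,2],
  ∂[1,2,3] = [2,3] − [1,3] + [1,2].
The resulting 10×5 matrix has rank 5, and its Smith normal form has invariant factors (1,1,1,1,1).

Reading off H_k = ker ∂_k / im ∂_{k+1}:

  H_0: rank C_0 − rank ∂_1 = 5 − 4 = 1, and the invariant factors of ∂_1 are all 1, so H_0 ≅ Z.
  H_1: rank ker ∂_1 − rank ∂_2 = (10 − 4) − 5 = 1, and the invariant factors of ∂_2 are all 1, so H_1 ≅ Z.
  H_2: rank ker ∂_2 − rank ∂_3 = (5 − 5) − 0 = 0, and there is no ∂_3, so H_2 ≅ 0.

Hence the Betti numbers are b_0 = 1, b_1 = 1, b_2 = 0.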